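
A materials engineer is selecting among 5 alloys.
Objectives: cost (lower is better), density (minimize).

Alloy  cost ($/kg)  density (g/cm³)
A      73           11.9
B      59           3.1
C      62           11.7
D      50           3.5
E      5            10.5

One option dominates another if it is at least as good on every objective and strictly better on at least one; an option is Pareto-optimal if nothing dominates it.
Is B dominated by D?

D vs B: D is worse on density (3.5 vs 3.1), so it does not dominate B.

No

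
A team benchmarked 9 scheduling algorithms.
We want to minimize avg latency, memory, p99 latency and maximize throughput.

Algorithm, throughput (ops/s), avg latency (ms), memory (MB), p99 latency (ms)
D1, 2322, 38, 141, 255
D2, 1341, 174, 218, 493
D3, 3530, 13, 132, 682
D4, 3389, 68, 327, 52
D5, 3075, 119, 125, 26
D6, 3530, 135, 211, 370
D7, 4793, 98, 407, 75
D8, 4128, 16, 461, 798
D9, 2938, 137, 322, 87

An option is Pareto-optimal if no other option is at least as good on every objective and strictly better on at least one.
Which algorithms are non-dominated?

D1: not dominated.
D2: dominated by D1 (throughput 2322≥1341, avg latency 38≤174, memory 141≤218, p99 latency 255≤493).
D3: not dominated (best avg latency).
D4: not dominated.
D5: not dominated (best memory).
D6: not dominated.
D7: not dominated (best throughput).
D8: not dominated.
D9: dominated by D5 (throughput 3075≥2938, avg latency 119≤137, memory 125≤322, p99 latency 26≤87).

D1, D3, D4, D5, D6, D7, D8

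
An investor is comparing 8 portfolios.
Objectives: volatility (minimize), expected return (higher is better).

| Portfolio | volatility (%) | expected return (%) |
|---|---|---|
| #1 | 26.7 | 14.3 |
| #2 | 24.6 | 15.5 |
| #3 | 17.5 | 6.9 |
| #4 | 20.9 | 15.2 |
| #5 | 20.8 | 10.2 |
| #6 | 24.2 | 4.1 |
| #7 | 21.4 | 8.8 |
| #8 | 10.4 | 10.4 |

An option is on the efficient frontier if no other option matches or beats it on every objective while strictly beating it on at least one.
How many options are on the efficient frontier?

#1: dominated by #2 (volatility 24.6≤26.7, expected return 15.5≥14.3).
#2: not dominated (best expected return).
#3: dominated by #8 (volatility 10.4≤17.5, expected return 10.4≥6.9).
#4: not dominated.
#5: dominated by #8 (volatility 10.4≤20.8, expected return 10.4≥10.2).
#6: dominated by #3 (volatility 17.5≤24.2, expected return 6.9≥4.1).
#7: dominated by #4 (volatility 20.9≤21.4, expected return 15.2≥8.8).
#8: not dominated (best volatility).
Pareto-optimal: #2, #4, #8 → 3.

3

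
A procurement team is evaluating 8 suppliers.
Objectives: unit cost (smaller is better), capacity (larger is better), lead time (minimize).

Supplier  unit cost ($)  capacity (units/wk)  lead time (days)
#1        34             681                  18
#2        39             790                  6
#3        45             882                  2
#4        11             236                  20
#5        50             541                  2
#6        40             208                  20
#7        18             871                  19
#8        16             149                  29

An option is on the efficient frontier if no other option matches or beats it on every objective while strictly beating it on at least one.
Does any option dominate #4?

#1: worse on unit cost (34 vs 11).
#2: worse on unit cost (39 vs 11).
#3: worse on unit cost (45 vs 11).
#5: worse on unit cost (50 vs 11).
#6: worse on unit cost (40 vs 11).
#7: worse on unit cost (18 vs 11).
#8: worse on unit cost (16 vs 11).
No option is at least as good as #4 on every objective and strictly better on one.

No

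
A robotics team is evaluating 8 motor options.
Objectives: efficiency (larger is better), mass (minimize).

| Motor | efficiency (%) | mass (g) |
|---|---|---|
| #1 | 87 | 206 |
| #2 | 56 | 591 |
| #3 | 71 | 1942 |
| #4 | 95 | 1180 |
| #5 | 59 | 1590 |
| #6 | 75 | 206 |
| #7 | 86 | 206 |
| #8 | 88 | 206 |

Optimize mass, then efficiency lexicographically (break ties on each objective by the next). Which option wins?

First minimize mass: best is 206, kept {#1, #6, #7, #8}.
Then maximize efficiency: best is 88, kept {#8}.

#8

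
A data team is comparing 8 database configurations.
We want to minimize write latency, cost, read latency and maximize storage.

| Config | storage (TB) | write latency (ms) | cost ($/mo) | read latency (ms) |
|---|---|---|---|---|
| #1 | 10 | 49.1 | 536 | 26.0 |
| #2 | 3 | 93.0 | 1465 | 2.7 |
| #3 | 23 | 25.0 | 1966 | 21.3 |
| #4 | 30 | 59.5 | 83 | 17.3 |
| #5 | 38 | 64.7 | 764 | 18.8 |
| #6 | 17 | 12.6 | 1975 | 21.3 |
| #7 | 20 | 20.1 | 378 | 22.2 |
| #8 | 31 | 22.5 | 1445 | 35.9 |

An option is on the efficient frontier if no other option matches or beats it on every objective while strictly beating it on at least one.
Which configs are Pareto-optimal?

#1: dominated by #7 (storage 20≥10, write latency 20.1≤49.1, cost 378≤536, read latency 22.2≤26.0).
#2: not dominated (best read latency).
#3: not dominated.
#4: not dominated (best cost).
#5: not dominated (best storage).
#6: not dominated (best write latency).
#7: not dominated.
#8: not dominated.

#2, #3, #4, #5, #6, #7, #8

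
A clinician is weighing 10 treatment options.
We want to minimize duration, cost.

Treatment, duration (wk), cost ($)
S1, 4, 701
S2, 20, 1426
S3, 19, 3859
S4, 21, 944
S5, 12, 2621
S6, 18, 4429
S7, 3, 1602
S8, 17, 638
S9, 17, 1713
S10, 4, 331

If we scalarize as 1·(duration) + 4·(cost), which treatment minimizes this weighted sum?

S10

S1: 1·4 + 4·701 = 2808
S2: 1·20 + 4·1426 = 5724
S3: 1·19 + 4·3859 = 15455
S4: 1·21 + 4·944 = 3797
S5: 1·12 + 4·2621 = 10496
S6: 1·18 + 4·4429 = 17734
S7: 1·3 + 4·1602 = 6411
S8: 1·17 + 4·638 = 2569
S9: 1·17 + 4·1713 = 6869
S10: 1·4 + 4·331 = 1328
Lowest: S10 at 1328.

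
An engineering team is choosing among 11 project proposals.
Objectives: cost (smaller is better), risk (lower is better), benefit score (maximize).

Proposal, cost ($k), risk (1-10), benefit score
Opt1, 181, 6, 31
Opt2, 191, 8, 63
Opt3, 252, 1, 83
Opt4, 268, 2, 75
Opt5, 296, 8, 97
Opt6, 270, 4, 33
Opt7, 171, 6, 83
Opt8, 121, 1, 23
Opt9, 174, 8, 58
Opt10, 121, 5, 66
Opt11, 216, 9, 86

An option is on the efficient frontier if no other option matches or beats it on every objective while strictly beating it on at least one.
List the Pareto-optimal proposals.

Opt1: dominated by Opt7 (cost 171≤181, risk 6≤6, benefit score 83≥31).
Opt2: dominated by Opt7 (cost 171≤191, risk 6≤8, benefit score 83≥63).
Opt3: not dominated.
Opt4: dominated by Opt3 (cost 252≤268, risk 1≤2, benefit score 83≥75).
Opt5: not dominated (best benefit score).
Opt6: dominated by Opt3 (cost 252≤270, risk 1≤4, benefit score 83≥33).
Opt7: not dominated.
Opt8: not dominated.
Opt9: dominated by Opt7 (cost 171≤174, risk 6≤8, benefit score 83≥58).
Opt10: not dominated.
Opt11: not dominated.

Opt3, Opt5, Opt7, Opt8, Opt10, Opt11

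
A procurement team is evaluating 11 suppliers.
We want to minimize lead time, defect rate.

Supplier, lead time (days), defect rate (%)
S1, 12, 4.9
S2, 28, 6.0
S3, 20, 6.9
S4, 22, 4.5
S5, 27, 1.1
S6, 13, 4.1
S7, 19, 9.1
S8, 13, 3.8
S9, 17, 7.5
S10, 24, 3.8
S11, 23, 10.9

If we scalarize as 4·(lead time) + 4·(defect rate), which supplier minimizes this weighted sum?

S1: 4·12 + 4·4.9 = 67.6
S2: 4·28 + 4·6.0 = 136.0
S3: 4·20 + 4·6.9 = 107.6
S4: 4·22 + 4·4.5 = 106.0
S5: 4·27 + 4·1.1 = 112.4
S6: 4·13 + 4·4.1 = 68.4
S7: 4·19 + 4·9.1 = 112.4
S8: 4·13 + 4·3.8 = 67.2
S9: 4·17 + 4·7.5 = 98.0
S10: 4·24 + 4·3.8 = 111.2
S11: 4·23 + 4·10.9 = 135.6
Lowest: S8 at 67.2.

S8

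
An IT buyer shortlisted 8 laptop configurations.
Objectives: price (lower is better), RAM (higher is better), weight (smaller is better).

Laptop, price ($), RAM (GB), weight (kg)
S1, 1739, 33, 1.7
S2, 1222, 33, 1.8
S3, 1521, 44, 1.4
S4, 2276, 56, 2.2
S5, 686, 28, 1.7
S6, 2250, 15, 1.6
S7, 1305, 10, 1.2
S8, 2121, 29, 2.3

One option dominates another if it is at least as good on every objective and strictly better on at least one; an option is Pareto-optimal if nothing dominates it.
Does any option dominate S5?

S1: worse on price (1739 vs 686).
S2: worse on price (1222 vs 686).
S3: worse on price (1521 vs 686).
S4: worse on price (2276 vs 686).
S6: worse on price (2250 vs 686).
S7: worse on price (1305 vs 686).
S8: worse on price (2121 vs 686).
No option is at least as good as S5 on every objective and strictly better on one.

No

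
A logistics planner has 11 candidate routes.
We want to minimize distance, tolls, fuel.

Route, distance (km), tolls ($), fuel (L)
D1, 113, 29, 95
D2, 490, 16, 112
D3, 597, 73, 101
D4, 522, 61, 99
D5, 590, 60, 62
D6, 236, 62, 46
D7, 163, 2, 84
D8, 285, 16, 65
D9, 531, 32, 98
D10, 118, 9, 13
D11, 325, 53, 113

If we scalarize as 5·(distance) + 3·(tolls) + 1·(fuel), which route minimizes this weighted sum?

D1: 5·113 + 3·29 + 1·95 = 747
D2: 5·490 + 3·16 + 1·112 = 2610
D3: 5·597 + 3·73 + 1·101 = 3305
D4: 5·522 + 3·61 + 1·99 = 2892
D5: 5·590 + 3·60 + 1·62 = 3192
D6: 5·236 + 3·62 + 1·46 = 1412
D7: 5·163 + 3·2 + 1·84 = 905
D8: 5·285 + 3·16 + 1·65 = 1538
D9: 5·531 + 3·32 + 1·98 = 2849
D10: 5·118 + 3·9 + 1·13 = 630
D11: 5·325 + 3·53 + 1·113 = 1897
Lowest: D10 at 630.

D10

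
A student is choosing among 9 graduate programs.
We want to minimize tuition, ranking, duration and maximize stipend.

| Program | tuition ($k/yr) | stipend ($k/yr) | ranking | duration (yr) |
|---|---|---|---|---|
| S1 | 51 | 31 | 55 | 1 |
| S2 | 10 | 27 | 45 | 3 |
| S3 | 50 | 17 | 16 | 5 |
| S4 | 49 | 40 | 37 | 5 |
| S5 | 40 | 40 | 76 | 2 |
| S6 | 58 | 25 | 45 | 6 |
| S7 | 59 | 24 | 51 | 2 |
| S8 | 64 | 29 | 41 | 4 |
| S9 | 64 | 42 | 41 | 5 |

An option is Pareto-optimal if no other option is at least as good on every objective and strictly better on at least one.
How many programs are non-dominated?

S1: not dominated (best duration).
S2: not dominated (best tuition).
S3: not dominated (best ranking).
S4: not dominated.
S5: not dominated.
S6: dominated by S2 (tuition 10≤58, stipend 27≥25, ranking 45≤45, duration 3≤6).
S7: not dominated.
S8: not dominated.
S9: not dominated (best stipend).
Pareto-optimal: S1, S2, S3, S4, S5, S7, S8, S9 → 8.

8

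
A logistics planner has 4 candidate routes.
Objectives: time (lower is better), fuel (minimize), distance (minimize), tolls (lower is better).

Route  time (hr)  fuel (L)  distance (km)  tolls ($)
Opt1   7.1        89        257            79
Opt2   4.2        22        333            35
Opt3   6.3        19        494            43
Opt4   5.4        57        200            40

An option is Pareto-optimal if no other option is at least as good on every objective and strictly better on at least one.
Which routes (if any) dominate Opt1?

Opt4: time 5.4≤7.1, fuel 57≤89, distance 200≤257, tolls 40≤79 — dominates Opt1.
Others (Opt2, Opt3) are each worse than Opt1 on at least one objective.

Opt4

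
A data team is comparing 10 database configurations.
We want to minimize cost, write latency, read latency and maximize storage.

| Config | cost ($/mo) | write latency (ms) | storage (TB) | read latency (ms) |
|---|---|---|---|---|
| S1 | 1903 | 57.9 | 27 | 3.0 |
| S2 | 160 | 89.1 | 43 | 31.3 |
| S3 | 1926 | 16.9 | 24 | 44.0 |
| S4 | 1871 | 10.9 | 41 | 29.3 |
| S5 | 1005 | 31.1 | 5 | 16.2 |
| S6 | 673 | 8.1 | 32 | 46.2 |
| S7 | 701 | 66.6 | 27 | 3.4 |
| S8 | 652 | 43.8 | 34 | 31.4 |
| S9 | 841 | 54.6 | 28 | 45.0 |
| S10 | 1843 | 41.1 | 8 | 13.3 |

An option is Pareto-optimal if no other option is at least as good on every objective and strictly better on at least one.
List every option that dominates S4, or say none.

S1: worse on cost (1903 vs 1871).
S2: worse on write latency (89.1 vs 10.9).
S3: worse on cost (1926 vs 1871).
S5: worse on write latency (31.1 vs 10.9).
S6: worse on storage (32 vs 41).
S7: worse on write latency (66.6 vs 10.9).
S8: worse on write latency (43.8 vs 10.9).
S9: worse on write latency (54.6 vs 10.9).
S10: worse on write latency (41.1 vs 10.9).
No option dominates S4.

none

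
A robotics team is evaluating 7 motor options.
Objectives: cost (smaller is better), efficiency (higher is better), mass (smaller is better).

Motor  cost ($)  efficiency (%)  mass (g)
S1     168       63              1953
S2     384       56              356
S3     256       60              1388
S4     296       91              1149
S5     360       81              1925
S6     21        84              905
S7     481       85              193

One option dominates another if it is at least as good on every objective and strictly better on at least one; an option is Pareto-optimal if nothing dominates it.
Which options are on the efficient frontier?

S1: dominated by S6 (cost 21≤168, efficiency 84≥63, mass 905≤1953).
S2: not dominated.
S3: dominated by S6 (cost 21≤256, efficiency 84≥60, mass 905≤1388).
S4: not dominated (best efficiency).
S5: dominated by S4 (cost 296≤360, efficiency 91≥81, mass 1149≤1925).
S6: not dominated (best cost).
S7: not dominated (best mass).

S2, S4, S6, S7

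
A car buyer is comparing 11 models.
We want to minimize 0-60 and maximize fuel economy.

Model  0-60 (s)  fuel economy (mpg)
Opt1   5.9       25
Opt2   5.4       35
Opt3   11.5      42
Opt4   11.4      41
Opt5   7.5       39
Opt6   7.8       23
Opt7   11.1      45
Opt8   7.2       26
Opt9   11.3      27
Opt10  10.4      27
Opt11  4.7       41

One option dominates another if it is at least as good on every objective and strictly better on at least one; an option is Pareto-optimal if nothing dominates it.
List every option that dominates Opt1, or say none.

Opt2: 0-60 5.4≤5.9, fuel economy 35≥25 — dominates Opt1.
Opt11: 0-60 4.7≤5.9, fuel economy 41≥25 — dominates Opt1.
Others (Opt3, Opt4, Opt5, Opt6, Opt7, Opt8, Opt9, Opt10) are each worse than Opt1 on at least one objective.

Opt2, Opt11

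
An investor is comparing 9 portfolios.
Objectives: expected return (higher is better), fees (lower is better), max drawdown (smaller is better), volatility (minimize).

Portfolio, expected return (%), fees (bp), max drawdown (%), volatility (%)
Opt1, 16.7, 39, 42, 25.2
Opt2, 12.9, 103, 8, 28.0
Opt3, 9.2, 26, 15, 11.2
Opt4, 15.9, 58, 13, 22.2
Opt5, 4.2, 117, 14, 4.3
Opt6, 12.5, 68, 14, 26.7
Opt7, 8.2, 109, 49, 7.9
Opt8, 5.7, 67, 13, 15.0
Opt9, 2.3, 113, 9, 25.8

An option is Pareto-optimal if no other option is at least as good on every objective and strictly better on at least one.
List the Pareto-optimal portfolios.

Opt1, Opt2, Opt3, Opt4, Opt5, Opt7, Opt8, Opt9

Opt1: not dominated (best expected return).
Opt2: not dominated (best max drawdown).
Opt3: not dominated (best fees).
Opt4: not dominated.
Opt5: not dominated (best volatility).
Opt6: dominated by Opt4 (expected return 15.9≥12.5, fees 58≤68, max drawdown 13≤14, volatility 22.2≤26.7).
Opt7: not dominated.
Opt8: not dominated.
Opt9: not dominated.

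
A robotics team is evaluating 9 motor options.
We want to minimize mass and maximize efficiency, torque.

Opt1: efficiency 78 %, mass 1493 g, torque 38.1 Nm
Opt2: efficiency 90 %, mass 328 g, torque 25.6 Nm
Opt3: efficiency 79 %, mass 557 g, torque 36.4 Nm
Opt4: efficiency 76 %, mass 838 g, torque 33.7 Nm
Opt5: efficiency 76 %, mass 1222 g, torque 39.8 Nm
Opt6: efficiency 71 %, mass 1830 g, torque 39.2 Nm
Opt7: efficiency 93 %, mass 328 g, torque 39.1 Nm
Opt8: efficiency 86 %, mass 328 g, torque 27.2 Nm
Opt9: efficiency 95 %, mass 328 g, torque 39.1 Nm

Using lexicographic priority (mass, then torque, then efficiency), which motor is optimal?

First minimize mass: best is 328, kept {Opt2, Opt7, Opt8, Opt9}.
Then maximize torque: best is 39.1, kept {Opt7, Opt9}.
Then maximize efficiency: best is 95, kept {Opt9}.

Opt9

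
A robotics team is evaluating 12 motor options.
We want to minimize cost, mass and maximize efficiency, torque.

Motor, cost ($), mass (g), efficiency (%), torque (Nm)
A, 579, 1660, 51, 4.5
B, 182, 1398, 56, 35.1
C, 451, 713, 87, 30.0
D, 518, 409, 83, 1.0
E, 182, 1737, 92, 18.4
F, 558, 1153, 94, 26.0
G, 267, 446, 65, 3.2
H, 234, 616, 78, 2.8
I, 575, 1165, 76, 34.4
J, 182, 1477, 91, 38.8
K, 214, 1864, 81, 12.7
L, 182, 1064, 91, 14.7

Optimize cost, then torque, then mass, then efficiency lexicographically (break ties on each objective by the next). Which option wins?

J

First minimize cost: best is 182, kept {B, E, J, L}.
Then maximize torque: best is 38.8, kept {J}.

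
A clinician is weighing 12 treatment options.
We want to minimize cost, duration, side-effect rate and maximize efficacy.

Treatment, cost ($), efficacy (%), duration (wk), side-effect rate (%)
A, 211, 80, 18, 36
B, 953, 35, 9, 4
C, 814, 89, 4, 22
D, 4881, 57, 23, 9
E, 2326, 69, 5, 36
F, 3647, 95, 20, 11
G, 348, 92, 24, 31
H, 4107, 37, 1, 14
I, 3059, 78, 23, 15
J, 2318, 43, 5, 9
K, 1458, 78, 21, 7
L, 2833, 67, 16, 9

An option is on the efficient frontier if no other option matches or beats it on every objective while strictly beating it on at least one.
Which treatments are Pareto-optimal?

A, B, C, F, G, H, J, K, L

A: not dominated (best cost).
B: not dominated (best side-effect rate).
C: not dominated.
D: dominated by K (cost 1458≤4881, efficacy 78≥57, duration 21≤23, side-effect rate 7≤9).
E: dominated by C (cost 814≤2326, efficacy 89≥69, duration 4≤5, side-effect rate 22≤36).
F: not dominated (best efficacy).
G: not dominated.
H: not dominated (best duration).
I: dominated by K (cost 1458≤3059, efficacy 78≥78, duration 21≤23, side-effect rate 7≤15).
J: not dominated.
K: not dominated.
L: not dominated.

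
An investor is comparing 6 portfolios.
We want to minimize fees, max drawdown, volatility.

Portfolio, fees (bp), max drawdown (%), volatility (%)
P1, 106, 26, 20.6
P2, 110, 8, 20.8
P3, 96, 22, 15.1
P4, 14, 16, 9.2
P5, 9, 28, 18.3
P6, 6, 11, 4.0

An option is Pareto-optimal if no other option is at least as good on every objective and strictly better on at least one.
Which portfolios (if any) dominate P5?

P6: fees 6≤9, max drawdown 11≤28, volatility 4.0≤18.3 — dominates P5.
Others (P1, P2, P3, P4) are each worse than P5 on at least one objective.

P6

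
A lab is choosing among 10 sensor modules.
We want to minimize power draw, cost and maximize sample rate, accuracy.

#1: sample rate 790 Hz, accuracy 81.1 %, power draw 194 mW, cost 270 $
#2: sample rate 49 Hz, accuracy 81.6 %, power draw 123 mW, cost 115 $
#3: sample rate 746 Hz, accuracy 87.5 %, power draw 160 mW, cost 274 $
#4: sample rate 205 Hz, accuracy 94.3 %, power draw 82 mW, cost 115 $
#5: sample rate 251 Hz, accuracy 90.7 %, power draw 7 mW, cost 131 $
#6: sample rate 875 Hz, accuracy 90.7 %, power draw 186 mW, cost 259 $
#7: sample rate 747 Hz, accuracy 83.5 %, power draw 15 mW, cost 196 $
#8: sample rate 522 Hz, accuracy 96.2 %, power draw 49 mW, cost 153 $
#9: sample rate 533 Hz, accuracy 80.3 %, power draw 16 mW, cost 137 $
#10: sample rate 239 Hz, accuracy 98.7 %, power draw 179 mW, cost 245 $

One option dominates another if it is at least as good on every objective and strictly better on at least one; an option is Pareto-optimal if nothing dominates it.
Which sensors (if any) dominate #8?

#1: worse on accuracy (81.1 vs 96.2).
#2: worse on sample rate (49 vs 522).
#3: worse on accuracy (87.5 vs 96.2).
#4: worse on sample rate (205 vs 522).
#5: worse on sample rate (251 vs 522).
#6: worse on accuracy (90.7 vs 96.2).
#7: worse on accuracy (83.5 vs 96.2).
#9: worse on accuracy (80.3 vs 96.2).
#10: worse on sample rate (239 vs 522).
No option dominates #8.

none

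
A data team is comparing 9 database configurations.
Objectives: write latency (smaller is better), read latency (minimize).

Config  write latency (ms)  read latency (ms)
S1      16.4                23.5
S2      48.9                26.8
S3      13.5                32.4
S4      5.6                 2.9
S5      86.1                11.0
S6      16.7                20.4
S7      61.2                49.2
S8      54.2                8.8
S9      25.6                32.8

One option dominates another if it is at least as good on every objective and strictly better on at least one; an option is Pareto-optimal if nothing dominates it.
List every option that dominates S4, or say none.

S1: worse on write latency (16.4 vs 5.6).
S2: worse on write latency (48.9 vs 5.6).
S3: worse on write latency (13.5 vs 5.6).
S5: worse on write latency (86.1 vs 5.6).
S6: worse on write latency (16.7 vs 5.6).
S7: worse on write latency (61.2 vs 5.6).
S8: worse on write latency (54.2 vs 5.6).
S9: worse on write latency (25.6 vs 5.6).
No option dominates S4.

none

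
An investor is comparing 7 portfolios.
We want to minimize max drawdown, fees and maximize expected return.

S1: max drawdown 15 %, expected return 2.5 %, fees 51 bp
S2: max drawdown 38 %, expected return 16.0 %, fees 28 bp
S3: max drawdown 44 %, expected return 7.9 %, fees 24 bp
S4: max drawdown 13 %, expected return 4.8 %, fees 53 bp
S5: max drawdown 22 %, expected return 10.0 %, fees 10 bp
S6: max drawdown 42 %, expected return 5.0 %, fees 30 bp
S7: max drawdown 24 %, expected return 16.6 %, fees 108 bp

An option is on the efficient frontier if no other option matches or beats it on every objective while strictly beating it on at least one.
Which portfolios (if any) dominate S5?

none

S1: worse on expected return (2.5 vs 10.0).
S2: worse on max drawdown (38 vs 22).
S3: worse on max drawdown (44 vs 22).
S4: worse on expected return (4.8 vs 10.0).
S6: worse on max drawdown (42 vs 22).
S7: worse on max drawdown (24 vs 22).
No option dominates S5.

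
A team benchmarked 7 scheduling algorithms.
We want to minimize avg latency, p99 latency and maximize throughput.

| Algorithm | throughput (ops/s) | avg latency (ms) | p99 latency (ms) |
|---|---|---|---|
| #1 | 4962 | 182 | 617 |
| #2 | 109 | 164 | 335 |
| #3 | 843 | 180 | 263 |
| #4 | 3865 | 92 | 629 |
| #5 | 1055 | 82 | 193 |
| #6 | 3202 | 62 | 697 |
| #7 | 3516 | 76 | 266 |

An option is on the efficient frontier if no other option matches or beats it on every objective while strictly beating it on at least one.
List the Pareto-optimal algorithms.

#1: not dominated (best throughput).
#2: dominated by #5 (throughput 1055≥109, avg latency 82≤164, p99 latency 193≤335).
#3: dominated by #5 (throughput 1055≥843, avg latency 82≤180, p99 latency 193≤263).
#4: not dominated.
#5: not dominated (best p99 latency).
#6: not dominated (best avg latency).
#7: not dominated.

#1, #4, #5, #6, #7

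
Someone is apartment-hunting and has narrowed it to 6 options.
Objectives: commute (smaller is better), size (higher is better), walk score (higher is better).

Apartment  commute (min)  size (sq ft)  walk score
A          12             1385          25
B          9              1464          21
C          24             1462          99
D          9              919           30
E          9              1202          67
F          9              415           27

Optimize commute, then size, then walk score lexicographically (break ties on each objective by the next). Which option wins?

First minimize commute: best is 9, kept {B, D, E, F}.
Then maximize size: best is 1464, kept {B}.

B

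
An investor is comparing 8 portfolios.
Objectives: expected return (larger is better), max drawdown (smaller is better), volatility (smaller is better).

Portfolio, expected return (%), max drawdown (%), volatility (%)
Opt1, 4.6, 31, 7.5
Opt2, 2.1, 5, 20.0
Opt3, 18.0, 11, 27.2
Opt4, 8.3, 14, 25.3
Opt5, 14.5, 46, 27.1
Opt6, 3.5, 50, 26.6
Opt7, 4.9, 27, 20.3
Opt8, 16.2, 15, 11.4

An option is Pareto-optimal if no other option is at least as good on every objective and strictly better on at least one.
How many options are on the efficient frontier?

5

Opt1: not dominated (best volatility).
Opt2: not dominated (best max drawdown).
Opt3: not dominated (best expected return).
Opt4: not dominated.
Opt5: dominated by Opt8 (expected return 16.2≥14.5, max drawdown 15≤46, volatility 11.4≤27.1).
Opt6: dominated by Opt1 (expected return 4.6≥3.5, max drawdown 31≤50, volatility 7.5≤26.6).
Opt7: dominated by Opt8 (expected return 16.2≥4.9, max drawdown 15≤27, volatility 11.4≤20.3).
Opt8: not dominated.
Pareto-optimal: Opt1, Opt2, Opt3, Opt4, Opt8 → 5.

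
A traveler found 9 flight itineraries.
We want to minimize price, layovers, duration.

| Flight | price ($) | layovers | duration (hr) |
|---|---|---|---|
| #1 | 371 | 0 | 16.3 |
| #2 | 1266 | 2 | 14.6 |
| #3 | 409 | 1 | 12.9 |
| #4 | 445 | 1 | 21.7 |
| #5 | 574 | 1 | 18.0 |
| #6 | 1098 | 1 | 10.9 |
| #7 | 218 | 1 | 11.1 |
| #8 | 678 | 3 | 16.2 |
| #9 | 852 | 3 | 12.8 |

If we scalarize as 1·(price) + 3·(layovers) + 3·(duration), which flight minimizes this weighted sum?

#7

#1: 1·371 + 3·0 + 3·16.3 = 419.9
#2: 1·1266 + 3·2 + 3·14.6 = 1315.8
#3: 1·409 + 3·1 + 3·12.9 = 450.7
#4: 1·445 + 3·1 + 3·21.7 = 513.1
#5: 1·574 + 3·1 + 3·18.0 = 631.0
#6: 1·1098 + 3·1 + 3·10.9 = 1133.7
#7: 1·218 + 3·1 + 3·11.1 = 254.3
#8: 1·678 + 3·3 + 3·16.2 = 735.6
#9: 1·852 + 3·3 + 3·12.8 = 899.4
Lowest: #7 at 254.3.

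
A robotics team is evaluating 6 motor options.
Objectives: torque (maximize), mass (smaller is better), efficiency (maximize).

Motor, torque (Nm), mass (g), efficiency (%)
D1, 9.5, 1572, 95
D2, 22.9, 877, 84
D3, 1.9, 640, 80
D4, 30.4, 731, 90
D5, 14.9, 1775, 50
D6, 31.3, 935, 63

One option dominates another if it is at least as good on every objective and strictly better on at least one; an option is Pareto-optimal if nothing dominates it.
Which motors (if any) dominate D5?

D2, D4, D6

D2: torque 22.9≥14.9, mass 877≤1775, efficiency 84≥50 — dominates D5.
D4: torque 30.4≥14.9, mass 731≤1775, efficiency 90≥50 — dominates D5.
D6: torque 31.3≥14.9, mass 935≤1775, efficiency 63≥50 — dominates D5.
Others (D1, D3) are each worse than D5 on at least one objective.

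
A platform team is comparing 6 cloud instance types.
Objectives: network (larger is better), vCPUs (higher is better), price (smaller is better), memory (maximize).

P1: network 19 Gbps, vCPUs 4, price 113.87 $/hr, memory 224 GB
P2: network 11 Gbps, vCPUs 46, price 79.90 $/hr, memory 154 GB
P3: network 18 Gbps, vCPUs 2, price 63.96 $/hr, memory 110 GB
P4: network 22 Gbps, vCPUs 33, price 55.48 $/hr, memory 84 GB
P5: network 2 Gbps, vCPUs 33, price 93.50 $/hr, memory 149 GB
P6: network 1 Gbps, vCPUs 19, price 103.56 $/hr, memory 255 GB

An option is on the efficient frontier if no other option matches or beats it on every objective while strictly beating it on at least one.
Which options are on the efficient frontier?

P1: not dominated.
P2: not dominated (best vCPUs).
P3: not dominated.
P4: not dominated (best network).
P5: dominated by P2 (network 11≥2, vCPUs 46≥33, price 79.90≤93.50, memory 154≥149).
P6: not dominated (best memory).

P1, P2, P3, P4, P6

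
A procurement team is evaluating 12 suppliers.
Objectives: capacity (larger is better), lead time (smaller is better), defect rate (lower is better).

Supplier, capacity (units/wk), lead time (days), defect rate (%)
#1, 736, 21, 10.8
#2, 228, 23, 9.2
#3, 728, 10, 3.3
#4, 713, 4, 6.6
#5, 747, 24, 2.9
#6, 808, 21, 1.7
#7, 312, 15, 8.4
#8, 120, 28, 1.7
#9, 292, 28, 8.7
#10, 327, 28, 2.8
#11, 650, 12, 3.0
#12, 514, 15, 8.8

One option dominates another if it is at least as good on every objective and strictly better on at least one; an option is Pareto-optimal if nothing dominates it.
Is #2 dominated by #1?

No

#1 vs #2: #1 is worse on defect rate (10.8 vs 9.2), so it does not dominate #2.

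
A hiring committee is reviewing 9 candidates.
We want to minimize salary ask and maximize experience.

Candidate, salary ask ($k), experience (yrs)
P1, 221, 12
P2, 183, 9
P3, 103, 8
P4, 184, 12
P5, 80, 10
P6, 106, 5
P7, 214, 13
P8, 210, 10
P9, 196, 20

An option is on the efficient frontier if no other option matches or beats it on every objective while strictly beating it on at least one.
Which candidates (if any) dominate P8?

P4: salary ask 184≤210, experience 12≥10 — dominates P8.
P5: salary ask 80≤210, experience 10≥10 — dominates P8.
P9: salary ask 196≤210, experience 20≥10 — dominates P8.
Others (P1, P2, P3, P6, P7) are each worse than P8 on at least one objective.

P4, P5, P9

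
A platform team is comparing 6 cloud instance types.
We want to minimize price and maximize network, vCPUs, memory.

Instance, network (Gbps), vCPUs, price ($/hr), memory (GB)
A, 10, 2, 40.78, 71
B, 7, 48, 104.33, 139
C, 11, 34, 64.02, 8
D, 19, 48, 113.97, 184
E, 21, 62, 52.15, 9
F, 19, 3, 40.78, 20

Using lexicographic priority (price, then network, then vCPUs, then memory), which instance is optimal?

F

First minimize price: best is 40.78, kept {A, F}.
Then maximize network: best is 19, kept {F}.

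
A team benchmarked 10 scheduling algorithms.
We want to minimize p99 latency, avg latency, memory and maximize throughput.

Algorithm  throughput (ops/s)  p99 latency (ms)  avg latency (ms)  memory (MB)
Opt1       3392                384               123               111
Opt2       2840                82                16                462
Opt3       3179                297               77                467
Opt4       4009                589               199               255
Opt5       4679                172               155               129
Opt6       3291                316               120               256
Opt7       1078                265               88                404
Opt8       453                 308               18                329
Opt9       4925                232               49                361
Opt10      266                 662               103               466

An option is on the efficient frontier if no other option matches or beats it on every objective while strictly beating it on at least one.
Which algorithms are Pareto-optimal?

Opt1, Opt2, Opt5, Opt6, Opt8, Opt9

Opt1: not dominated (best memory).
Opt2: not dominated (best p99 latency).
Opt3: dominated by Opt9 (throughput 4925≥3179, p99 latency 232≤297, avg latency 49≤77, memory 361≤467).
Opt4: dominated by Opt5 (throughput 4679≥4009, p99 latency 172≤589, avg latency 155≤199, memory 129≤255).
Opt5: not dominated.
Opt6: not dominated.
Opt7: dominated by Opt9 (throughput 4925≥1078, p99 latency 232≤265, avg latency 49≤88, memory 361≤404).
Opt8: not dominated.
Opt9: not dominated (best throughput).
Opt10: dominated by Opt2 (throughput 2840≥266, p99 latency 82≤662, avg latency 16≤103, memory 462≤466).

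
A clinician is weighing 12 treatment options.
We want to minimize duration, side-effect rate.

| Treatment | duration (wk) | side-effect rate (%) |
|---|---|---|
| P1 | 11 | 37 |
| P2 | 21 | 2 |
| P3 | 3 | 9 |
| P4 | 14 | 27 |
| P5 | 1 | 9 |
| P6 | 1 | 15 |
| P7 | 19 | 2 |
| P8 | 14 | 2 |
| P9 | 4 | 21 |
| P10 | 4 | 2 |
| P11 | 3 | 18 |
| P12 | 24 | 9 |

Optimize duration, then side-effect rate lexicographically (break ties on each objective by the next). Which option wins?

First minimize duration: best is 1, kept {P5, P6}.
Then minimize side-effect rate: best is 9, kept {P5}.

P5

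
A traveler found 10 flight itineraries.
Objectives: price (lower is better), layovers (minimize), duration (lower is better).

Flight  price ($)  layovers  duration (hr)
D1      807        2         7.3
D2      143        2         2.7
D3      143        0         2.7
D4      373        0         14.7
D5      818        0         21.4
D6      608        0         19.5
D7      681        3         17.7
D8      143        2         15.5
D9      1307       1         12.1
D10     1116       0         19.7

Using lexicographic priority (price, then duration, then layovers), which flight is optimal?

First minimize price: best is 143, kept {D2, D3, D8}.
Then minimize duration: best is 2.7, kept {D2, D3}.
Then minimize layovers: best is 0, kept {D3}.

D3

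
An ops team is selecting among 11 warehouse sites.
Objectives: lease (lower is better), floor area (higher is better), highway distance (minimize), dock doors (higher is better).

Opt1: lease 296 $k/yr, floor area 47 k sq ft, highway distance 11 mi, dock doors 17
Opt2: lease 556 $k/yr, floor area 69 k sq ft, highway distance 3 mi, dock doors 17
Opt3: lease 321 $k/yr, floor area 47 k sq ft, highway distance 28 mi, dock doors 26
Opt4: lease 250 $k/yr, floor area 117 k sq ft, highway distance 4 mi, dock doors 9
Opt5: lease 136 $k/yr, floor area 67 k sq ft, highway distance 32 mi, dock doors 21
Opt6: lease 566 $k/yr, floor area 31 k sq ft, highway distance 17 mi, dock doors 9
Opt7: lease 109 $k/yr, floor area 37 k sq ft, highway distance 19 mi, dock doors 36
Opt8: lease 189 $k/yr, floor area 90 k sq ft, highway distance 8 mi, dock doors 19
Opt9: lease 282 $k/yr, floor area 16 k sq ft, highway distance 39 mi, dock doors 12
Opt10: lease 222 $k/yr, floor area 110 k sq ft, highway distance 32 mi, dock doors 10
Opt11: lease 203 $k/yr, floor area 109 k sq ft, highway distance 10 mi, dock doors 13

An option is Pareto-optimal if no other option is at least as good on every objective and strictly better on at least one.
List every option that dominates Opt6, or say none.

Opt1, Opt2, Opt4, Opt8, Opt11

Opt1: lease 296≤566, floor area 47≥31, highway distance 11≤17, dock doors 17≥9 — dominates Opt6.
Opt2: lease 556≤566, floor area 69≥31, highway distance 3≤17, dock doors 17≥9 — dominates Opt6.
Opt4: lease 250≤566, floor area 117≥31, highway distance 4≤17, dock doors 9≥9 — dominates Opt6.
Opt8: lease 189≤566, floor area 90≥31, highway distance 8≤17, dock doors 19≥9 — dominates Opt6.
Opt11: lease 203≤566, floor area 109≥31, highway distance 10≤17, dock doors 13≥9 — dominates Opt6.
Others (Opt3, Opt5, Opt7, Opt9, Opt10) are each worse than Opt6 on at least one objective.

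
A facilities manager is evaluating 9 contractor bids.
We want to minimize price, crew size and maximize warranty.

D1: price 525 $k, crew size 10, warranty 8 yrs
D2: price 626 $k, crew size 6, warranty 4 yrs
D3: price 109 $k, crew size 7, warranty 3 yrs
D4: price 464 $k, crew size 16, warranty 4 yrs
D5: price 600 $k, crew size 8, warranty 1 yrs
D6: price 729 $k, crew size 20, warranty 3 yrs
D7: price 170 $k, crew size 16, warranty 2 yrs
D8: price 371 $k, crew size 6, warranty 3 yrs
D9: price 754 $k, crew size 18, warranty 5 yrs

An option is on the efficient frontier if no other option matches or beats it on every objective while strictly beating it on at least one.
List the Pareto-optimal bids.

D1: not dominated (best warranty).
D2: not dominated.
D3: not dominated (best price).
D4: not dominated.
D5: dominated by D3 (price 109≤600, crew size 7≤8, warranty 3≥1).
D6: dominated by D1 (price 525≤729, crew size 10≤20, warranty 8≥3).
D7: dominated by D3 (price 109≤170, crew size 7≤16, warranty 3≥2).
D8: not dominated.
D9: dominated by D1 (price 525≤754, crew size 10≤18, warranty 8≥5).

D1, D2, D3, D4, D8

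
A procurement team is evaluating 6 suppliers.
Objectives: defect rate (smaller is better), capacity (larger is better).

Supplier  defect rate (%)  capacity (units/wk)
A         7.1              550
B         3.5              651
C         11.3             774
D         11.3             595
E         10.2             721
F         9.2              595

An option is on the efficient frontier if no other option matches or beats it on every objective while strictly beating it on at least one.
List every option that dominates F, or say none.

B: defect rate 3.5≤9.2, capacity 651≥595 — dominates F.
Others (A, C, D, E) are each worse than F on at least one objective.

B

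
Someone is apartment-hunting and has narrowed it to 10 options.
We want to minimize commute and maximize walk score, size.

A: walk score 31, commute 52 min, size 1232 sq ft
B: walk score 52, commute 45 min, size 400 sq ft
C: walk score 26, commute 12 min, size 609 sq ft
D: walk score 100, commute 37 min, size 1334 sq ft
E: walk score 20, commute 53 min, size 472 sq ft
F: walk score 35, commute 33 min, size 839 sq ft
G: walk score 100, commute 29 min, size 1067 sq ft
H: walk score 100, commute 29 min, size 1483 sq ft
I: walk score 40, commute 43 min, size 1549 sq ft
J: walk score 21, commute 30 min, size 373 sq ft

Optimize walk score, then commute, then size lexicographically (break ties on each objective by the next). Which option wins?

H

First maximize walk score: best is 100, kept {D, G, H}.
Then minimize commute: best is 29, kept {G, H}.
Then maximize size: best is 1483, kept {H}.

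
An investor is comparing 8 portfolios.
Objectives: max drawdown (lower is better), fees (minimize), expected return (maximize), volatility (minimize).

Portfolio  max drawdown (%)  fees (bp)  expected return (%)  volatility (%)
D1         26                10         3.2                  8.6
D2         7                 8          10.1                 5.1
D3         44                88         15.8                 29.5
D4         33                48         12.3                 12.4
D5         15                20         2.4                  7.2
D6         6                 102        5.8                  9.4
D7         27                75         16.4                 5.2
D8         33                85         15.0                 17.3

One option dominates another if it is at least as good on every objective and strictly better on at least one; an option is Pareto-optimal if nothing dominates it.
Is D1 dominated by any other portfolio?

Yes

D2 vs D1: max drawdown 7≤26, fees 8≤10, expected return 10.1≥3.2, volatility 5.1≤8.6 — D2 is at least as good on every objective and strictly better on at least one, so D2 dominates D1.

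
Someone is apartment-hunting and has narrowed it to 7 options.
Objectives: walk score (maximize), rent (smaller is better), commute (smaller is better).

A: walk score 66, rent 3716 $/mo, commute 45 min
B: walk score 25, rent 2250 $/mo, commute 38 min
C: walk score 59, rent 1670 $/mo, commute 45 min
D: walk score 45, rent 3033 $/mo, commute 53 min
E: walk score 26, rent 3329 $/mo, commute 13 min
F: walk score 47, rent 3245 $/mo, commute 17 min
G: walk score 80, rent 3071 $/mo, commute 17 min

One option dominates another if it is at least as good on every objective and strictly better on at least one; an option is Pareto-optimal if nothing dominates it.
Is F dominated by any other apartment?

G vs F: walk score 80≥47, rent 3071≤3245, commute 17≤17 — G is at least as good on every objective and strictly better on at least one, so G dominates F.

Yes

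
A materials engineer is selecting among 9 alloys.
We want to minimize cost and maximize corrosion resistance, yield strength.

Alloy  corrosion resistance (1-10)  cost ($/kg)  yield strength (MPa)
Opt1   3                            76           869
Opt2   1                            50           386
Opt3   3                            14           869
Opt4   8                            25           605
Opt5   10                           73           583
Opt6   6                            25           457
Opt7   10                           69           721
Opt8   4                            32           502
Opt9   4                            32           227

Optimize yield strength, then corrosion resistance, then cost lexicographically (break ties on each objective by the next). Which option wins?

First maximize yield strength: best is 869, kept {Opt1, Opt3}.
Then maximize corrosion resistance: best is 3, kept {Opt1, Opt3}.
Then minimize cost: best is 14, kept {Opt3}.

Opt3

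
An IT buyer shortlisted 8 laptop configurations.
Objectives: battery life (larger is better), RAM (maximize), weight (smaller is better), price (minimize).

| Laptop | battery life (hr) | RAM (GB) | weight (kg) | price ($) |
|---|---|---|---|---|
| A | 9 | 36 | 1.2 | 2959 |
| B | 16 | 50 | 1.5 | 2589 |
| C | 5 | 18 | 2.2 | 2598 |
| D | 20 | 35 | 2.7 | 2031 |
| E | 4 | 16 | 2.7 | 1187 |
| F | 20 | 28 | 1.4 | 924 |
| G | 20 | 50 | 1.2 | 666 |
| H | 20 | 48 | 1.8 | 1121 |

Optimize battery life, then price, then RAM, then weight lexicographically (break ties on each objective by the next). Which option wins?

G

First maximize battery life: best is 20, kept {D, F, G, H}.
Then minimize price: best is 666, kept {G}.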